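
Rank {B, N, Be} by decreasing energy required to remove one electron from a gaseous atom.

N > Be > B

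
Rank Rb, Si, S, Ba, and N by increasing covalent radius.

N < S < Si < Ba < Rb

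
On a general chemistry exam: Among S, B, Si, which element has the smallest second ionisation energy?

Si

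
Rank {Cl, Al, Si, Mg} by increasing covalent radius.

Mg is in period 3, group 2; Al is in period 3, group 13; Si is in period 3, group 14; Cl is in period 3, group 17.
Across a period the added protons contract the valence shell; down a group each new principal shell makes the atom larger.
All lie in period 3, so atomic radius increases right to left.
So from smallest to largest: Cl < Si < Al < Mg.

Cl < Si < Al < Mg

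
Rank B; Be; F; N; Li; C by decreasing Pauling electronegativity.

Smaller atoms with higher effective nuclear charge are more electronegative.
All lie in period 2, so electronegativity increases left to right.
So from highest to lowest: F > N > C > B > Be > Li.

F > N > C > B > Be > Li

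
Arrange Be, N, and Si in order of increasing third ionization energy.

IE_3 is the cost of taking one more electron from the +2 cation: Be²⁺ is the bare [He] core; N²⁺ still has 3 valence electrons; Si²⁺ still has 2 valence electrons.
Pulling an electron out of a noble-gas core costs far more than removing a remaining valence electron, so Be sits at the high end of IE_3.
Valence configurations: N²⁺ [He]2s²2p¹, Si²⁺ [Ne]3s².
Approximate IE_3 values (kJ/mol): Be 14849, N 4578, Si 3232.
So the third ionization energies run Si < N < Be.

Si < N < Be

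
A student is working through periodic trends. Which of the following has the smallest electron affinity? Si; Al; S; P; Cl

Al is in period 3, group 13; Si is in period 3, group 14; P is in period 3, group 15; S is in period 3, group 16; Cl is in period 3, group 17.
EA tends to increase across a period and decrease down a group, though the pattern is less regular than for IE or radius.
All lie in period 3; the across-period trend (electron affinity increases left to right) applies, with the exception below.
Note the exception: Si has a higher electron affinity than P, contrary to the simple trend — adding an electron to P's half-filled 3p³ is unfavourable, so Si (3p²) has the more exothermic EA.
Tabulated electron affinity (kJ/mol): Al 42, Si 134, P 72, S 200, Cl 349.
The smallest electron affinity among these belongs to Al.

Al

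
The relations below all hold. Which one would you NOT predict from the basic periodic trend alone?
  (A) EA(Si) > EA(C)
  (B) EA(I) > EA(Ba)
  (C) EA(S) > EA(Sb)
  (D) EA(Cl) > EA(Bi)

(A)

The general trend: electron affinity increases across a period and decreases down a group.
(A) Si (period 3, group 14) vs C (period 2, group 14): the stated order contradicts the simple trend.
(B) I (period 5, group 17) vs Ba (period 6, group 2): the stated order agrees with the simple trend.
(C) S (period 3, group 16) vs Sb (period 5, group 15): the stated order agrees with the simple trend.
(D) Cl (period 3, group 17) vs Bi (period 6, group 15): the stated order agrees with the simple trend.
The exception is (A): Si's larger, more diffuse 3p orbitals accept an added electron slightly more readily than C's compact 2p.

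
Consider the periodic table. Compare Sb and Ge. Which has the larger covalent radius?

Ge is in period 4, group 14; Sb is in period 5, group 15.
Across a period the added protons contract the valence shell; down a group each new principal shell makes the atom larger.
These sit on a diagonal, where the across-period and down-group effects partly cancel.
Sb > Ge: the two effects oppose for this pair; the down-group effect wins (140 vs 121 pm).
For reference (pm): Ge 121, Sb 140.
So Sb has the larger covalent radius (Sb > Ge).

Sb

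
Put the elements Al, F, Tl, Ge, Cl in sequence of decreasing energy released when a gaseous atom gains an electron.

Cl > F > Ge > Al > Tl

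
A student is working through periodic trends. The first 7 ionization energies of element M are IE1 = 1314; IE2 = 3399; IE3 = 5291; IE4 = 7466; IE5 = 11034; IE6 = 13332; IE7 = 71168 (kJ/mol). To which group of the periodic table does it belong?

Group 16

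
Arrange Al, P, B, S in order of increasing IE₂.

Al < P < S < B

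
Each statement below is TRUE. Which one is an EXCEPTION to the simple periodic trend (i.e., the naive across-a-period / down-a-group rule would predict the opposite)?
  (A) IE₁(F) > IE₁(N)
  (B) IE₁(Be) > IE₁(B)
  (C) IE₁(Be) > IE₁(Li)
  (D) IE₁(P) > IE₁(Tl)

(B)

The general trend: first ionisation energy increases across a period and decreases down a group.
(A) F (period 2, group 17) vs N (period 2, group 15): the stated order agrees with the simple trend.
(B) Be (period 2, group 2) vs B (period 2, group 13): the stated order contradicts the simple trend.
(C) Be (period 2, group 2) vs Li (period 2, group 1): the stated order agrees with the simple trend.
(D) P (period 3, group 15) vs Tl (period 6, group 13): the stated order agrees with the simple trend.
The exception is (B): removing B's lone 2p electron is easier than breaking Be's filled 2s².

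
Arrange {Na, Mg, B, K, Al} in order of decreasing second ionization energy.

The second ionization energy removes an electron from the +1 ion. For each element: Na⁺ is the bare [Ne] core; Mg⁺ still has 1 valence electron; B⁺ still has 2 valence electrons; K⁺ is the bare [Ar] core; Al⁺ still has 2 valence electrons.
Breaking into a closed-shell core is much more expensive than removing a leftover valence electron — K and Na have the largest IE_2 here.
Valence configurations: Mg⁺ [Ne]3s¹, B⁺ [He]2s², Al⁺ [Ne]3s².
Tabulated IE_2 (kJ/mol): Na 4562, Mg 1451, B 2427, K 3052, Al 1817.
So the second ionization energies run Mg < Al < B < K < Na.

Na > K > B > Al > Mg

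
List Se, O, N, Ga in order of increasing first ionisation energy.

N is in period 2, group 15; O is in period 2, group 16; Ga is in period 4, group 13; Se is in period 4, group 16.
Removing the outermost electron gets harder across a period and easier down a group.
Here both period and group differ, so the two effects have to be weighed against each other.
Se > Ga: both are in period 4; the period trend gives Se the larger value.
O > Se: O sits above Se in group 16, so the down-group effect alone puts O higher.
N > O: this pair runs against the simple trend — see the exception note.
Note the exception: N has a higher first ionization energy than O, contrary to the simple trend — pairing an electron in O's 2p⁴ costs repulsion energy, so O ionizes more easily than half-filled N (2p³).
For reference (kJ/mol): N 1402, O 1314, Ga 579, Se 941.
So from lowest to highest: Ga < Se < O < N.

Ga, Se, O, N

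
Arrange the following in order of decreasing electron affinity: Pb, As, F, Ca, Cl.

Cl > F > As > Pb > Ca

Atoms with high Z_eff and room in the valence shell (especially the halogens) have the most exothermic electron affinities.
Neither a single period nor a single group — weigh both effects.
Pb > Ca: period and group pull opposite ways; the across-period shift dominates (35 vs 2 kJ/mol).
As > Pb: both effects reinforce here, so As is clearly the higher of the two.
F > As: both effects reinforce here, so F is clearly the higher of the two.
Cl > F: this pair runs against the simple trend — see the exception note.
Note the exception: Cl has a higher electron affinity than F, contrary to the simple trend — F's small 2p subshell makes the incoming electron feel strong e⁻–e⁻ repulsion, so Cl actually releases more energy on gaining an electron.
Tabulated electron affinity (kJ/mol): F 328, Cl 349, Ca 2, As 78, Pb 35.
So from highest to lowest: Cl > F > As > Pb > Ca.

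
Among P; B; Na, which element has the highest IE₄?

The fourth ionization energy removes an electron from the +3 ion. For each element: P³⁺ still has 2 valence electrons; B³⁺ is the bare [He] core; Na³⁺ is already 2 electrons into the core.
Breaking into a closed-shell core is much more expensive than removing a leftover valence electron — Na and B have the largest IE_4 here.
The numbers (kJ/mol): P 4964, B 25026, Na 9543.
Putting it together, IE_4: P < Na < B.

B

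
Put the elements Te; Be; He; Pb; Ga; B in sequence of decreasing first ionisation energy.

He is in period 1, group 18; Be is in period 2, group 2; B is in period 2, group 13; Ga is in period 4, group 13; Te is in period 5, group 16; Pb is in period 6, group 14.
Removing the outermost electron gets harder across a period and easier down a group.
Here both period and group differ, so the two effects have to be weighed against each other.
Pb > Ga: the two effects oppose for this pair; the across-period effect wins (716 vs 579 kJ/mol).
B > Pb: period and group pull opposite ways; the down-group shift dominates (801 vs 716 kJ/mol).
Te > B: the two effects oppose for this pair; the across-period effect wins (869 vs 801 kJ/mol).
Be > Te: period and group pull opposite ways; the down-group shift dominates (900 vs 869 kJ/mol).
He > Be: both effects reinforce here, so He is clearly the higher of the two.
Note the exception: Be has a higher first ionization energy than B, contrary to the simple trend — removing B's lone 2p electron is easier than breaking Be's filled 2s².
For reference (kJ/mol): He 2372, Be 900, B 801, Ga 579, Te 869, Pb 716.
So from highest to lowest: He > Be > Te > B > Pb > Ga.

He > Be > Te > B > Pb > Ga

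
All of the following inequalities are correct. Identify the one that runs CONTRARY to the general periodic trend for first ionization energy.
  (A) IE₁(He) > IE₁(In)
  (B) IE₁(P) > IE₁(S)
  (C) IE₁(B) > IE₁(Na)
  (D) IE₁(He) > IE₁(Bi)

The general trend: first ionization energy increases across a period and decreases down a group.
(A) He (period 1, group 18) vs In (period 5, group 13): the stated order agrees with the simple trend.
(B) P (period 3, group 15) vs S (period 3, group 16): the stated order contradicts the simple trend.
(C) B (period 2, group 13) vs Na (period 3, group 1): the stated order agrees with the simple trend.
(D) He (period 1, group 18) vs Bi (period 6, group 15): the stated order agrees with the simple trend.
The exception is (B): S (3p⁴) ionizes more easily than half-filled P (3p³) because the paired 3p electron in S is pushed out by e⁻–e⁻ repulsion.

(B)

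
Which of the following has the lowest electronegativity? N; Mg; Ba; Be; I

Ba

Be is in period 2, group 2; N is in period 2, group 15; Mg is in period 3, group 2; I is in period 5, group 17; Ba is in period 6, group 2.
Atoms toward the upper right of the periodic table pull bonding electrons most strongly.
Neither a single period nor a single group — weigh both effects.
Mg > Ba: Mg sits above Ba in group 2, so the down-group effect alone puts Mg higher.
Be > Mg: they share group 2; the group trend gives Be the larger value.
I > Be: period and group pull opposite ways; the across-period shift dominates (2.66 vs 1.57).
N > I: the two effects oppose for this pair; the down-group effect wins (3.04 vs 2.66).
Approximate values (Pauling): Be 1.57, N 3.04, Mg 1.31, I 2.66, Ba 0.89.
The lowest electronegativity among these belongs to Ba.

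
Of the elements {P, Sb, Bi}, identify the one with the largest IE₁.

P

P is in period 3, group 15; Sb is in period 5, group 15; Bi is in period 6, group 15.
Removing the outermost electron gets harder across a period and easier down a group.
All are in group 15, so first ionization energy increases up the group.
The largest IE₁ among these belongs to P.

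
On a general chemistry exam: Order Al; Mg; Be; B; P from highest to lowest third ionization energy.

After 2 electrons have been removed, what remains? Al²⁺ still has 1 valence electron; Mg²⁺ is the bare [Ne] core; Be²⁺ is the bare [He] core; B²⁺ still has 1 valence electron; P²⁺ still has 3 valence electrons.
Pulling an electron out of a noble-gas core costs far more than removing a remaining valence electron, so Mg and Be sit at the high end of IE_3.
Valence configurations: Al²⁺ [Ne]3s¹, B²⁺ [He]2s¹, P²⁺ [Ne]3s²3p¹.
The numbers (kJ/mol): Al 2745, Mg 7733, Be 14849, B 3660, P 2914.
Putting it together, IE_3: Al < P < B < Mg < Be.

Be, Mg, B, P, Al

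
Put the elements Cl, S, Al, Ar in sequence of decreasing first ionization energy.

Ar, Cl, S, Al

Al is in period 3, group 13; S is in period 3, group 16; Cl is in period 3, group 17; Ar is in period 3, group 18.
IE₁ increases left→right with effective nuclear charge and decreases top→bottom as the valence shell moves farther out.
All lie in period 3, so first ionization energy increases left to right.
So from highest to lowest: Ar > Cl > S > Al.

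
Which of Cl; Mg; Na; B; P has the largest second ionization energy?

Na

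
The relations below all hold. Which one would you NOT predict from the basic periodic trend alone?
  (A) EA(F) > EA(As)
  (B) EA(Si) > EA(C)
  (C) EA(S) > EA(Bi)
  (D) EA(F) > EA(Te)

The general trend: electron affinity increases across a period and decreases down a group.
(A) F (period 2, group 17) vs As (period 4, group 15): the stated order agrees with the simple trend.
(B) Si (period 3, group 14) vs C (period 2, group 14): the stated order contradicts the simple trend.
(C) S (period 3, group 16) vs Bi (period 6, group 15): the stated order agrees with the simple trend.
(D) F (period 2, group 17) vs Te (period 5, group 16): the stated order agrees with the simple trend.
The exception is (B): Si's larger, more diffuse 3p orbitals accept an added electron slightly more readily than C's compact 2p.

(B)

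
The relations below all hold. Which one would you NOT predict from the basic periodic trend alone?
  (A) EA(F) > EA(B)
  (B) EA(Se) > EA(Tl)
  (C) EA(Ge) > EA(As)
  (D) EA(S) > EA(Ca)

The general trend: electron affinity increases across a period and decreases down a group.
(A) F (period 2, group 17) vs B (period 2, group 13): the stated order agrees with the simple trend.
(B) Se (period 4, group 16) vs Tl (period 6, group 13): the stated order agrees with the simple trend.
(C) Ge (period 4, group 14) vs As (period 4, group 15): the stated order contradicts the simple trend.
(D) S (period 3, group 16) vs Ca (period 4, group 2): the stated order agrees with the simple trend.
The exception is (C): adding an electron to As's half-filled 4p³ is unfavourable, so Ge (4p²) has the more exothermic EA.

(C)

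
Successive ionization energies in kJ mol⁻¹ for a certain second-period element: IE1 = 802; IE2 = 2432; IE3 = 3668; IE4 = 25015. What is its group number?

Look for the largest jump between consecutive ionization energies: IE4/IE3 ≈ 6.8, far larger than any earlier ratio.
That jump marks the point where a core electron is being removed. So the atom has 3 valence electrons.
A main-group element with 3 valence electrons is in group 13.

Group 13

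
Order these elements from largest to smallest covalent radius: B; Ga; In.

In > Ga > B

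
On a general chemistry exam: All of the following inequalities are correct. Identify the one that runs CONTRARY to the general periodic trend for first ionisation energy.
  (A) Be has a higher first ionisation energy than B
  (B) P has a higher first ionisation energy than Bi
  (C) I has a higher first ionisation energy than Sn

(A)

The general trend: first ionisation energy increases across a period and decreases down a group.
(A) Be (period 2, group 2) vs B (period 2, group 13): the stated order contradicts the simple trend.
(B) P (period 3, group 15) vs Bi (period 6, group 15): the stated order agrees with the simple trend.
(C) I (period 5, group 17) vs Sn (period 5, group 14): the stated order agrees with the simple trend.
The exception is (A): removing B's lone 2p electron is easier than breaking Be's filled 2s².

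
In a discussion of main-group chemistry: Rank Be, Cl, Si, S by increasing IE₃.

Si < S < Cl < Be

After 2 electrons have been removed, what remains? Be²⁺ is the bare [He] core; Cl²⁺ still has 5 valence electrons; Si²⁺ still has 2 valence electrons; S²⁺ still has 4 valence electrons.
Core electrons are held far more tightly than valence electrons, so Be tops the IE_3 order.
Valence configurations: Cl²⁺ [Ne]3s²3p³, Si²⁺ [Ne]3s², S²⁺ [Ne]3s²3p².
The numbers (kJ/mol): Be 14849, Cl 3822, Si 3232, S 3357.
Overall IE_3 order: Si < S < Cl < Be.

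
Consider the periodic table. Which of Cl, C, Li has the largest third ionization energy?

Consider each +2 ion: Cl²⁺ still has 5 valence electrons; C²⁺ still has 2 valence electrons; Li²⁺ is already 1 electron into the core.
Breaking into a closed-shell core is much more expensive than removing a leftover valence electron — Li has the largest IE_3 here.
Valence configurations: Cl²⁺ [Ne]3s²3p³, C²⁺ [He]2s².
Tabulated IE_3 (kJ/mol): Cl 3822, C 4620, Li 11815.
So the third ionization energies run Cl < C < Li.

Li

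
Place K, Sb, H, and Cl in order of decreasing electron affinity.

Cl > Sb > H > K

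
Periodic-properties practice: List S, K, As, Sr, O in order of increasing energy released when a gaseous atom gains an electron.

O is in period 2, group 16; S is in period 3, group 16; K is in period 4, group 1; As is in period 4, group 15; Sr is in period 5, group 2.
EA tends to increase across a period and decrease down a group, though the pattern is less regular than for IE or radius.
These span different periods and groups, so the two trends combine.
K > Sr: the two effects oppose for this pair; the down-group effect wins (48 vs 5 kJ/mol).
As > K: As lies to the right of K in period 4, so the across-period effect alone puts As higher.
O > As: both effects reinforce here, so O is clearly the higher of the two.
S > O: this pair runs against the simple trend — see the exception note.
Note the exception: S has a higher electron affinity than O, contrary to the simple trend — the compact 2p subshell of O repels the added electron more than S's larger 3p does.
Approximate values (kJ/mol): O 141, S 200, K 48, As 78, Sr 5.
So from lowest to highest: Sr < K < As < O < S.

Sr < K < As < O < S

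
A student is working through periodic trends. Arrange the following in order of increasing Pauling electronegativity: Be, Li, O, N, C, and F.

Li < Be < C < N < O < F

Li is in period 2, group 1; Be is in period 2, group 2; C is in period 2, group 14; N is in period 2, group 15; O is in period 2, group 16; F is in period 2, group 17.
Smaller atoms with higher effective nuclear charge are more electronegative.
All lie in period 2, so electronegativity increases left to right.
So from lowest to highest: Li < Be < C < N < O < F.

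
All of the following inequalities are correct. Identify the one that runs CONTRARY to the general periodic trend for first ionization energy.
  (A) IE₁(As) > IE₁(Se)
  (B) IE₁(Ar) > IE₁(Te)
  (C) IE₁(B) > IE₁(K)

The general trend: first ionization energy increases across a period and decreases down a group.
(A) As (period 4, group 15) vs Se (period 4, group 16): the stated order contradicts the simple trend.
(B) Ar (period 3, group 18) vs Te (period 5, group 16): the stated order agrees with the simple trend.
(C) B (period 2, group 13) vs K (period 4, group 1): the stated order agrees with the simple trend.
The exception is (A): Se (4p⁴) ionizes more easily than half-filled As (4p³).

(A)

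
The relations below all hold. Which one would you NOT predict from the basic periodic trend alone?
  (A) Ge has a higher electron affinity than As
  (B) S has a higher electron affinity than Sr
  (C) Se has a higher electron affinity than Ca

(A)

The general trend: electron affinity increases across a period and decreases down a group.
(A) Ge (period 4, group 14) vs As (period 4, group 15): the stated order contradicts the simple trend.
(B) S (period 3, group 16) vs Sr (period 5, group 2): the stated order agrees with the simple trend.
(C) Se (period 4, group 16) vs Ca (period 4, group 2): the stated order agrees with the simple trend.
The exception is (A): adding an electron to As's half-filled 4p³ is unfavourable, so Ge (4p²) has the more exothermic EA.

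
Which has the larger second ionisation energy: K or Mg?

IE_2 is the cost of taking one more electron from the +1 cation: K⁺ is the bare [Ar] core; Mg⁺ still has 1 valence electron.
Breaking into a closed-shell core is much more expensive than removing a leftover valence electron — K has the largest IE_2 here.
The numbers (kJ/mol): K 3052, Mg 1451.
So the second ionization energies run Mg < K.

K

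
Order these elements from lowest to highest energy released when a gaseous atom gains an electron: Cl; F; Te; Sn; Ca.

F is in period 2, group 17; Cl is in period 3, group 17; Ca is in period 4, group 2; Sn is in period 5, group 14; Te is in period 5, group 16.
Electron affinity generally becomes more exothermic across a period toward the halogens and less exothermic down a group.
Neither a single period nor a single group — weigh both effects.
Sn > Ca: the two effects oppose for this pair; the across-period effect wins (107 vs 2 kJ/mol).
Te > Sn: both are in period 5; the period trend gives Te the larger value.
F > Te: both effects reinforce here, so F is clearly the higher of the two.
Cl > F: this pair runs against the simple trend — see the exception note.
Note the exception: Cl has a higher electron affinity than F, contrary to the simple trend — F's small 2p subshell makes the incoming electron feel strong e⁻–e⁻ repulsion, so Cl actually releases more energy on gaining an electron.
Approximate values (kJ/mol): F 328, Cl 349, Ca 2, Sn 107, Te 190.
So from lowest to highest: Ca < Sn < Te < F < Cl.

Ca < Sn < Te < F < Cl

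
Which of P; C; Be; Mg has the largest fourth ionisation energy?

Consider each +3 ion: P³⁺ still has 2 valence electrons; C³⁺ still has 1 valence electron; Be³⁺ is already 1 electron into the core; Mg³⁺ is already 1 electron into the core.
Pulling an electron out of a noble-gas core costs far more than removing a remaining valence electron, so Mg and Be sit at the high end of IE_4.
Valence configurations: P³⁺ [Ne]3s², C³⁺ [He]2s¹.
Approximate IE_4 values (kJ/mol): P 4964, C 6223, Be 21007, Mg 10543.
Hence IE_4: P < C < Mg < Be.

Be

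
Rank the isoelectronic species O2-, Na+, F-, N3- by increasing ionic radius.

All of these have 10 electrons, so size is governed by nuclear charge alone: the more protons, the stronger the pull on the same electron cloud, and the smaller the ion.
Nuclear charges: Na+ (Z=11), F- (Z=9), O2- (Z=8), N3- (Z=7).
Smallest to largest: Na+ < F- < O2- < N3-.

Na+ < F- < O2- < N3-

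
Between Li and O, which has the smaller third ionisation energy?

After 2 electrons have been removed, what remains? Li²⁺ is already 1 electron into the core; O²⁺ still has 4 valence electrons.
Core electrons are held far more tightly than valence electrons, so Li tops the IE_3 order.
The numbers (kJ/mol): Li 11815, O 5300.
So the third ionization energies run O < Li.

O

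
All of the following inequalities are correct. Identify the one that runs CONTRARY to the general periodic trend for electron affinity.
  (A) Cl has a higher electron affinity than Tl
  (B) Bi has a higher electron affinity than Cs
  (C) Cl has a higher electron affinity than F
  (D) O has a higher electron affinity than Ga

The general trend: electron affinity increases across a period and decreases down a group.
(A) Cl (period 3, group 17) vs Tl (period 6, group 13): the stated order agrees with the simple trend.
(B) Bi (period 6, group 15) vs Cs (period 6, group 1): the stated order agrees with the simple trend.
(C) Cl (period 3, group 17) vs F (period 2, group 17): the stated order contradicts the simple trend.
(D) O (period 2, group 16) vs Ga (period 4, group 13): the stated order agrees with the simple trend.
The exception is (C): F's small 2p subshell makes the incoming electron feel strong e⁻–e⁻ repulsion, so Cl actually releases more energy on gaining an electron.

(C)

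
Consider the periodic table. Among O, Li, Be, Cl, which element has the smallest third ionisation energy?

Cl

IE_3 is the cost of taking one more electron from the +2 cation: O²⁺ still has 4 valence electrons; Li²⁺ is already 1 electron into the core; Be²⁺ is the bare [He] core; Cl²⁺ still has 5 valence electrons.
Breaking into a closed-shell core is much more expensive than removing a leftover valence electron — Li and Be have the largest IE_3 here.
Valence configurations: O²⁺ [He]2s²2p², Cl²⁺ [Ne]3s²3p³.
The numbers (kJ/mol): O 5300, Li 11815, Be 14849, Cl 3822.
Putting it together, IE_3: Cl < O < Li < Be.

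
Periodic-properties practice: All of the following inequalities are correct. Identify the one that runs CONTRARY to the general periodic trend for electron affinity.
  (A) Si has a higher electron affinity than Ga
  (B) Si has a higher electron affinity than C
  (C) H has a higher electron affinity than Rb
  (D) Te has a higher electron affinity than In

The general trend: electron affinity increases across a period and decreases down a group.
(A) Si (period 3, group 14) vs Ga (period 4, group 13): the stated order agrees with the simple trend.
(B) Si (period 3, group 14) vs C (period 2, group 14): the stated order contradicts the simple trend.
(C) H (period 1, group 1) vs Rb (period 5, group 1): the stated order agrees with the simple trend.
(D) Te (period 5, group 16) vs In (period 5, group 13): the stated order agrees with the simple trend.
The exception is (B): Si's larger, more diffuse 3p orbitals accept an added electron slightly more readily than C's compact 2p.

(B)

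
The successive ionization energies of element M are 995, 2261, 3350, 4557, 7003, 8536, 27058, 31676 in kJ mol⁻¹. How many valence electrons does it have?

6

Look for the largest jump between consecutive ionization energies: IE7/IE6 ≈ 3.2, far larger than any earlier ratio.
That jump marks the point where a core electron is being removed. So the atom has 6 valence electrons.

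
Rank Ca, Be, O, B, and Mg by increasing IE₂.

Ca, Mg, Be, B, O

Consider each +1 ion: Ca⁺ still has 1 valence electron; Be⁺ still has 1 valence electron; O⁺ still has 5 valence electrons; B⁺ still has 2 valence electrons; Mg⁺ still has 1 valence electron.
All are still removing valence electrons, so compare the +1 ions as you would atoms: IE_2 generally rises across a period (higher Z_eff) and falls down a group (larger shell), subject to the usual subshell exceptions.
Valence configurations: Ca⁺ [Ar]4s¹, Be⁺ [He]2s¹, O⁺ [He]2s²2p³, B⁺ [He]2s², Mg⁺ [Ne]3s¹.
Approximate IE_2 values (kJ/mol): Ca 1145, Be 1757, O 3388, B 2427, Mg 1451.
So the second ionization energies run Ca < Mg < Be < B < O.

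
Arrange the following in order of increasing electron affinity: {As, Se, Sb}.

Electron affinity generally becomes more exothermic across a period toward the halogens and less exothermic down a group.
Neither a single period nor a single group — weigh both effects.
Sb > As: this pair runs against the simple trend — see the exception note.
Se > Sb: both effects reinforce here, so Se is clearly the higher of the two.
Note the exception: Sb has a higher electron affinity than As, contrary to the simple trend — both are half-filled np³, but the pairing/repulsion penalty for the added electron shrinks as the p orbitals become larger and more diffuse down the group, and for Sb that outweighs the weaker nuclear attraction.
Tabulated electron affinity (kJ/mol): As 78, Se 195, Sb 103.
So from lowest to highest: As < Sb < Se.

As < Sb < Se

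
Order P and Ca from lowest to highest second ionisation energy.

Ca, P

IE_2 is the cost of taking one more electron from the +1 cation: P⁺ still has 4 valence electrons; Ca⁺ still has 1 valence electron.
All are still removing valence electrons, so compare the +1 ions as you would atoms: IE_2 generally rises across a period (higher Z_eff) and falls down a group (larger shell), subject to the usual subshell exceptions.
Valence configurations: P⁺ [Ne]3s²3p², Ca⁺ [Ar]4s¹.
Tabulated IE_2 (kJ/mol): P 1907, Ca 1145.
So the second ionization energies run Ca < P.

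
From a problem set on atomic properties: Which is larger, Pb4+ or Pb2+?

Pb2+

Both ions have Z = 82 protons, but Pb4+ has lost more electrons, so its remaining electrons feel a larger effective nuclear charge per electron and are pulled in more tightly.
Higher positive charge → smaller ion, so Pb2+ > Pb4+.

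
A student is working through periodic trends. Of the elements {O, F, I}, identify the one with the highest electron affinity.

O is in period 2, group 16; F is in period 2, group 17; I is in period 5, group 17.
Adding an electron releases more energy for atoms nearer the top right (short of the noble gases).
Here both period and group differ, so the two effects have to be weighed against each other.
I > O: the two effects oppose for this pair; the across-period effect wins (295 vs 141 kJ/mol).
F > I: F sits above I in group 17, so the down-group effect alone puts F higher.
Approximate values (kJ/mol): O 141, F 328, I 295.
The highest electron affinity among these belongs to F.

F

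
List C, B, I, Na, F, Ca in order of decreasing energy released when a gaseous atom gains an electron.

Adding an electron releases more energy for atoms nearer the top right (short of the noble gases).
Neither a single period nor a single group — weigh both effects.
B > Ca: relative to Ca, both the across-period and down-group shifts push B's electron affinity up.
Na > B: this pair runs against the simple trend — see the exception note.
C > Na: relative to Na, both the across-period and down-group shifts push C's electron affinity up.
I > C: the two effects oppose for this pair; the across-period effect wins (295 vs 122 kJ/mol).
F > I: F sits above I in group 17, so the down-group effect alone puts F higher.
Note the exception: Na has a higher electron affinity than B, contrary to the simple trend — B's ns²np¹ configuration gives only a small electron affinity — the sparsely filled np subshell binds an added electron weakly.
Tabulated electron affinity (kJ/mol): B 27, C 122, F 328, Na 53, Ca 2, I 295.
So from highest to lowest: F > I > C > Na > B > Ca.

F, I, C, Na, B, Ca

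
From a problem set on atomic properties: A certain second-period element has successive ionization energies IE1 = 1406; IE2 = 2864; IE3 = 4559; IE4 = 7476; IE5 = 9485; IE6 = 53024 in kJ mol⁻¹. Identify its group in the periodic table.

Group 15

Look for the largest jump between consecutive ionization energies: IE6/IE5 ≈ 5.6, far larger than any earlier ratio.
That jump marks the point where a core electron is being removed. So the atom has 5 valence electrons.
A main-group element with 5 valence electrons is in group 15.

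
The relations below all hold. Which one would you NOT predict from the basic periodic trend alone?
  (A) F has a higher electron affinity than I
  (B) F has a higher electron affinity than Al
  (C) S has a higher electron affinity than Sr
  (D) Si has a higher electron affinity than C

(D)

The general trend: electron affinity increases across a period and decreases down a group.
(A) F (period 2, group 17) vs I (period 5, group 17): the stated order agrees with the simple trend.
(B) F (period 2, group 17) vs Al (period 3, group 13): the stated order agrees with the simple trend.
(C) S (period 3, group 16) vs Sr (period 5, group 2): the stated order agrees with the simple trend.
(D) Si (period 3, group 14) vs C (period 2, group 14): the stated order contradicts the simple trend.
The exception is (D): Si's larger, more diffuse 3p orbitals accept an added electron slightly more readily than C's compact 2p.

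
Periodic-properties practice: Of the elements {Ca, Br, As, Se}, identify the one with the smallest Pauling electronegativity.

Ca is in period 4, group 2; As is in period 4, group 15; Se is in period 4, group 16; Br is in period 4, group 17.
Smaller atoms with higher effective nuclear charge are more electronegative.
All lie in period 4, so electronegativity increases left to right.
The smallest Pauling electronegativity among these belongs to Ca.

Ca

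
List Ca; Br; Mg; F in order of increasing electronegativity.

Ca < Mg < Br < F

F is in period 2, group 17; Mg is in period 3, group 2; Ca is in period 4, group 2; Br is in period 4, group 17.
Smaller atoms with higher effective nuclear charge are more electronegative.
These span different periods and groups, so the two trends combine.
Mg > Ca: Mg sits above Ca in group 2, so the down-group effect alone puts Mg higher.
Br > Mg: period and group pull opposite ways; the across-period shift dominates (2.96 vs 1.31).
F > Br: they share group 17; the group trend gives F the larger value.
For reference (Pauling): F 3.98, Mg 1.31, Ca 1.00, Br 2.96.
So from lowest to highest: Ca < Mg < Br < F.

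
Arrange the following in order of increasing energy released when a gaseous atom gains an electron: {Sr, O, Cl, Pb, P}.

Sr < Pb < P < O < Cl

EA tends to increase across a period and decrease down a group, though the pattern is less regular than for IE or radius.
These span different periods and groups, so the two trends combine.
Pb > Sr: period and group pull opposite ways; the across-period shift dominates (35 vs 5 kJ/mol).
P > Pb: both effects reinforce here, so P is clearly the higher of the two.
O > P: both effects reinforce here, so O is clearly the higher of the two.
Cl > O: the two effects oppose for this pair; the across-period effect wins (349 vs 141 kJ/mol).
For reference (kJ/mol): O 141, P 72, Cl 349, Sr 5, Pb 35.
So from lowest to highest: Sr < Pb < P < O < Cl.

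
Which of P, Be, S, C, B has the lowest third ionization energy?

P

IE_3 is the cost of taking one more electron from the +2 cation: P²⁺ still has 3 valence electrons; Be²⁺ is the bare [He] core; S²⁺ still has 4 valence electrons; C²⁺ still has 2 valence electrons; B²⁺ still has 1 valence electron.
Breaking into a closed-shell core is much more expensive than removing a leftover valence electron — Be has the largest IE_3 here.
Valence configurations: P²⁺ [Ne]3s²3p¹, S²⁺ [Ne]3s²3p², C²⁺ [He]2s², B²⁺ [He]2s¹.
Approximate IE_3 values (kJ/mol): P 2914, Be 14849, S 3357, C 4620, B 3660.
So the third ionization energies run P < S < B < C < Be.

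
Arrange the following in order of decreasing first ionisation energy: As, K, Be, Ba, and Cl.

Cl, As, Be, Ba, K

Removing the outermost electron gets harder across a period and easier down a group.
Here both period and group differ, so the two effects have to be weighed against each other.
Ba > K: period and group pull opposite ways; the across-period shift dominates (503 vs 419 kJ/mol).
Be > Ba: they share group 2; the group trend gives Be the larger value.
As > Be: period and group pull opposite ways; the across-period shift dominates (947 vs 900 kJ/mol).
Cl > As: relative to As, both the across-period and down-group shifts push Cl's first ionization energy up.
Approximate values (kJ/mol): Be 900, Cl 1251, K 419, As 947, Ba 503.
So from highest to lowest: Cl > As > Be > Ba > K.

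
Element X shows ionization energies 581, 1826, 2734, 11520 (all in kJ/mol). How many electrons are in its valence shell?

Look for the largest jump between consecutive ionization energies: IE4/IE3 ≈ 4.2, far larger than any earlier ratio.
That jump marks the point where a core electron is being removed. So the atom has 3 valence electrons.

3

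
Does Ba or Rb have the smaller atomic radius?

Ba

Rb is in period 5, group 1; Ba is in period 6, group 2.
Radius decreases left→right (rising Z_eff, same n) and increases top→bottom (higher n).
These sit on a diagonal, where the across-period and down-group effects partly cancel.
Rb > Ba: period and group pull opposite ways; the across-period shift dominates (210 vs 196 pm).
Tabulated atomic radius (pm): Rb 210, Ba 196.
So Ba has the smaller atomic radius (Ba < Rb).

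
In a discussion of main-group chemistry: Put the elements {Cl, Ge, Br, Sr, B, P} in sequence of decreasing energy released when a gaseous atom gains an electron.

Cl > Br > Ge > P > B > Sr

B is in period 2, group 13; P is in period 3, group 15; Cl is in period 3, group 17; Ge is in period 4, group 14; Br is in period 4, group 17; Sr is in period 5, group 2.
Adding an electron releases more energy for atoms nearer the top right (short of the noble gases).
Here both period and group differ, so the two effects have to be weighed against each other.
B > Sr: both effects reinforce here, so B is clearly the higher of the two.
P > B: the two effects oppose for this pair; the across-period effect wins (72 vs 27 kJ/mol).
Ge > P: this pair runs against the simple trend — see the exception note.
Br > Ge: both are in period 4; the period trend gives Br the larger value.
Cl > Br: they share group 17; the group trend gives Cl the larger value.
Note the exception: Ge has a higher electron affinity than P, contrary to the simple trend — adding an electron to P's half-filled np³ subshell costs electron-pairing energy.
Approximate values (kJ/mol): B 27, P 72, Cl 349, Ge 119, Br 325, Sr 5.
So from highest to lowest: Cl > Br > Ge > P > B > Sr.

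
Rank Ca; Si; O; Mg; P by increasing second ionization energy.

The second ionization energy removes an electron from the +1 ion. For each element: Ca⁺ still has 1 valence electron; Si⁺ still has 3 valence electrons; O⁺ still has 5 valence electrons; Mg⁺ still has 1 valence electron; P⁺ still has 4 valence electrons.
All are still removing valence electrons, so compare the +1 ions as you would atoms: IE_2 generally rises across a period (higher Z_eff) and falls down a group (larger shell), subject to the usual subshell exceptions.
Valence configurations: Ca⁺ [Ar]4s¹, Si⁺ [Ne]3s²3p¹, O⁺ [He]2s²2p³, Mg⁺ [Ne]3s¹, P⁺ [Ne]3s²3p².
Tabulated IE_2 (kJ/mol): Ca 1145, Si 1577, O 3388, Mg 1451, P 1907.
So the second ionization energies run Ca < Mg < Si < P < O.

Ca, Mg, Si, P, O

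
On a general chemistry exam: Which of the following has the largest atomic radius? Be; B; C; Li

Li

Across a period the added protons contract the valence shell; down a group each new principal shell makes the atom larger.
All lie in period 2, so atomic radius increases right to left.
The largest atomic radius among these belongs to Li.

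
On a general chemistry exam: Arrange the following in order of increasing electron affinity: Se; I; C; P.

C is in period 2, group 14; P is in period 3, group 15; Se is in period 4, group 16; I is in period 5, group 17.
Atoms with high Z_eff and room in the valence shell (especially the halogens) have the most exothermic electron affinities.
These sit on a diagonal, where the across-period and down-group effects partly cancel.
C > P: the two effects oppose for this pair; the down-group effect wins (122 vs 72 kJ/mol).
Se > C: period and group pull opposite ways; the across-period shift dominates (195 vs 122 kJ/mol).
I > Se: the two effects oppose for this pair; the across-period effect wins (295 vs 195 kJ/mol).
For reference (kJ/mol): C 122, P 72, Se 195, I 295.
So from lowest to highest: P < C < Se < I.

P, C, Se, I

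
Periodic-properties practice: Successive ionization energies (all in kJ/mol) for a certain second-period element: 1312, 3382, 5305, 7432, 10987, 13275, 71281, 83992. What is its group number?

Group 16

Look for the largest jump between consecutive ionization energies: IE7/IE6 ≈ 5.4, far larger than any earlier ratio.
That jump marks the point where a core electron is being removed. So the atom has 6 valence electrons.
A main-group element with 6 valence electrons is in group 16.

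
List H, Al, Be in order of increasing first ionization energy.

H is in period 1, group 1; Be is in period 2, group 2; Al is in period 3, group 13.
First ionization energy rises across a period (greater Z_eff holds electrons more tightly) and falls down a group (valence electrons are farther from the nucleus).
A diagonal step moves right (one effect) and down (the opposite effect) at once.
Be > Al: the two effects oppose for this pair; the down-group effect wins (900 vs 578 kJ/mol).
H > Be: period and group pull opposite ways; the down-group shift dominates (1312 vs 900 kJ/mol).
Tabulated first ionization energy (kJ/mol): H 1312, Be 900, Al 578.
So from lowest to highest: Al < Be < H.

Al < Be < H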